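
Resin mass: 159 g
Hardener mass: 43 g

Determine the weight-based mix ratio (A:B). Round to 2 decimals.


Ratio = 159 / 43 = 3.70

3.70


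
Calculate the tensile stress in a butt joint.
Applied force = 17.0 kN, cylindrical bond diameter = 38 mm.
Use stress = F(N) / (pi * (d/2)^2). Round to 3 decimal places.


A = pi * 19.0^2 = 1134.1149 mm^2
sigma = 17000.0 / 1134.1149 = 14.990 MPa

14.990


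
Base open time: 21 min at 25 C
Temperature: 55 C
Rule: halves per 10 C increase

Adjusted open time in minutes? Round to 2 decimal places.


Acceleration = 2^((55-25)/10) = 8.0000
Open time = 21 / 8.0000 = 2.63 min

2.63


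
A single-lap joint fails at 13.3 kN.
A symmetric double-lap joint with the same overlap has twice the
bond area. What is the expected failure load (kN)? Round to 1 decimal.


Double-lap load = 2 * 13.3 = 26.6 kN

26.6


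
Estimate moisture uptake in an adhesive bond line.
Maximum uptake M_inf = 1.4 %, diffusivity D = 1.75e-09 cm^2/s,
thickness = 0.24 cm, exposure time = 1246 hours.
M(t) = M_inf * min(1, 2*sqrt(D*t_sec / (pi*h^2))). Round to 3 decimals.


Convert time: 1246 h = 4485600 s
ratio = min(1, 2*sqrt(1.75e-09*4485600/(pi*0.24^2)))
= 0.416556
M(t) = 1.4 * 0.416556 = 0.583%

0.583


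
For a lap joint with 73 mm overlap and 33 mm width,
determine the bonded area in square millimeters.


Area = 73 * 33 = 2409 mm^2

2409


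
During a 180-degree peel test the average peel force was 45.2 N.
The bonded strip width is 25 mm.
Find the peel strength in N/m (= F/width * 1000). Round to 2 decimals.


Peel strength = F/width * 1000
= 45.2 / 25 * 1000
= 1808.00 N/m

1808.00


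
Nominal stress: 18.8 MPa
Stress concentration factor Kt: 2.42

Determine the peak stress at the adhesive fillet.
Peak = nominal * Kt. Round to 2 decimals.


Peak stress = 18.8 * 2.42
= 45.50 MPa

45.50


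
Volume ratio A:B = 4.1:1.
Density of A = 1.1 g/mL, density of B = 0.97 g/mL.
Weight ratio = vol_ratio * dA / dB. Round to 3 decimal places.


Wt ratio = 4.1 * 1.1 / 0.97
= 4.649

4.649


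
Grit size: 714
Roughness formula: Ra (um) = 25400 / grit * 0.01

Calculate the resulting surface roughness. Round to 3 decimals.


Ra = 25400 / 714 * 0.01
= 0.356 um

0.356


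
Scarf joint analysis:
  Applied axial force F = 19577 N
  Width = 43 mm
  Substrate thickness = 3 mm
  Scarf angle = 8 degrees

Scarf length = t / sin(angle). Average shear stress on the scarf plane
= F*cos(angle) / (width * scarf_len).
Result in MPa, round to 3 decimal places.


Scarf length = 3 / sin(8 deg) = 21.5559 mm
cos(8 deg) = 0.990268
Shear = 19577 * 0.990268 / (43 * 21.5559)
= 20.915 MPa

20.915


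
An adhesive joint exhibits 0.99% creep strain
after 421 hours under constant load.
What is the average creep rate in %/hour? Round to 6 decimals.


Creep rate = strain / time
= 0.99 / 421
= 0.002352 %/h

0.002352


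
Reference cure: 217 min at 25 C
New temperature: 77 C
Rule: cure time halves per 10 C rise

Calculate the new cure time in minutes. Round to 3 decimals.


factor = 2^((77-25)/10) = 36.7583
t_new = 217 / 36.7583 = 5.903 min

5.903


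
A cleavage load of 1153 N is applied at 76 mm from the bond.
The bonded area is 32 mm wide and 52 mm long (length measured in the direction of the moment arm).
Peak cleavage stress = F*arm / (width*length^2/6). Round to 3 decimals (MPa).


Moment = 1153 * 76 = 87628 N*mm
Section modulus = 32 * 2704 / 6 = 86528 / 6 mm^3
Stress = 87628 / (86528 / 6) = 525768 / 86528
= 6.076 MPa

6.076


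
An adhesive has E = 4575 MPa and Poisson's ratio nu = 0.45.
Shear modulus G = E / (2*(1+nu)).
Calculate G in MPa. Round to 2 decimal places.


G = 4575 / (2*(1+0.45))
= 4575 / 2.90
= 1577.59 MPa

1577.59


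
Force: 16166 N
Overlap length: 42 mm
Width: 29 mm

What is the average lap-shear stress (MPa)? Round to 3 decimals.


Average shear stress = F / (overlap * width)
= 16166 / (42 * 29)
= 13.273 MPa

13.273


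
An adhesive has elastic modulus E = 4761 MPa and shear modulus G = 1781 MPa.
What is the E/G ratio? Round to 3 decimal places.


E/G = 4761 / 1781 = 2.673

2.673


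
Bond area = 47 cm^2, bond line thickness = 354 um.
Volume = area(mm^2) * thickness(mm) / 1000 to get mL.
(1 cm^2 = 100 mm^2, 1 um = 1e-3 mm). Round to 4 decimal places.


area_mm2 = 47 * 100 = 4700
blt_mm = 354 * 1e-3 = 0.354
vol_mm3 = 4700 * 0.354 = 1663.8
vol_mL = 1663.8 / 1000 = 1.6638 mL

1.6638


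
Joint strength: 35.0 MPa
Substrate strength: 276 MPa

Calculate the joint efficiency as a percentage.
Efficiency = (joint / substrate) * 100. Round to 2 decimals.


Efficiency = (35.0 / 276) * 100 = 12.68%

12.68


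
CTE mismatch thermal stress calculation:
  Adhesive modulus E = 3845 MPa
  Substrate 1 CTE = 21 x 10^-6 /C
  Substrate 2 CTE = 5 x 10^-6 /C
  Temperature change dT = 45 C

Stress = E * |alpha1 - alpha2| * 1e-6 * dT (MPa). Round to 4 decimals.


delta_alpha = |21 - 5| = 16 x 10^-6/C
Stress = 3845 * 16e-6 * 45
= 2.7684 MPa

2.7684


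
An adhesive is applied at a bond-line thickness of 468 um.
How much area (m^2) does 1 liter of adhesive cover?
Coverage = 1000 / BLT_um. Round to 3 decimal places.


Coverage = 1000 / 468 = 2.137 m^2

2.137


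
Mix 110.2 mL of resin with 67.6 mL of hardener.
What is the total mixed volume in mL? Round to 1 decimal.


Total = 110.2 + 67.6 = 177.8 mL

177.8


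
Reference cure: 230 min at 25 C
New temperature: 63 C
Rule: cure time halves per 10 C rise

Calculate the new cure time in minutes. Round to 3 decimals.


factor = 2^((63-25)/10) = 13.9288
t_new = 230 / 13.9288 = 16.513 min

16.513


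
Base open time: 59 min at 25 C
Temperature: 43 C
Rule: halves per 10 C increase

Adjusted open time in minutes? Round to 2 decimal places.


Acceleration = 2^((43-25)/10) = 3.4822
Open time = 59 / 3.4822 = 16.94 min

16.94


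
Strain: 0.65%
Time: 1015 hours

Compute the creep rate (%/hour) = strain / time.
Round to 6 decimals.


Creep rate = 0.65 / 1015
= 0.000640 %/h

0.000640


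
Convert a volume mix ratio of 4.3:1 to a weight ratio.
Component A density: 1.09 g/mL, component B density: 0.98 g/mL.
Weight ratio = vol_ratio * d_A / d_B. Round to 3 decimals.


= 4.3 * 1.09 / 0.98 = 4.783

4.783


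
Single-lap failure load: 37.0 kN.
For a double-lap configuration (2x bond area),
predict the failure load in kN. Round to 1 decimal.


Failure load = 37.0 * 2 = 74.0 kN

74.0


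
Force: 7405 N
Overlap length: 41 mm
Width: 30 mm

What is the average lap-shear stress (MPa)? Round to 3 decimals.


Average shear stress = F / (overlap * width)
= 7405 / (41 * 30)
= 6.020 MPa

6.020


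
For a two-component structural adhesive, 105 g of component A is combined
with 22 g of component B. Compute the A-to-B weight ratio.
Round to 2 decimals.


Weight ratio A:B = 105 / 22
= 4.77

4.77


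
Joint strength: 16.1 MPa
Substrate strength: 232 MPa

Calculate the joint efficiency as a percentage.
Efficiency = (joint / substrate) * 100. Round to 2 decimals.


Efficiency = (16.1 / 232) * 100 = 6.94%

6.94


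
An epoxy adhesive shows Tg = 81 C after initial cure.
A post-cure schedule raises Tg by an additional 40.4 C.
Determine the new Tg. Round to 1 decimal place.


New Tg = 81 + 40.4
= 121.4 C

121.4


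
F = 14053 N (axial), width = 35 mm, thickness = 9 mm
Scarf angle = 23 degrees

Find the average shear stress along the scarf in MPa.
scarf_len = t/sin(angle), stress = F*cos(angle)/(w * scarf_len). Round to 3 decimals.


scarf_len = 9/sin(23 deg) = 23.0337
cos(23 deg) = 0.920505
stress = 14053*0.920505/(35*23.0337) = 16.046 MPa

16.046


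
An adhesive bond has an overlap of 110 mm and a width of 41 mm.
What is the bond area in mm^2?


Bond area = overlap * width
= 110 * 41
= 4510 mm^2

4510


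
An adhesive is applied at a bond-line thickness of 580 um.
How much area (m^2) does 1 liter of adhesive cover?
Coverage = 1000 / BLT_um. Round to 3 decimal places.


Coverage = 1000 / 580 = 1.724 m^2

1.724


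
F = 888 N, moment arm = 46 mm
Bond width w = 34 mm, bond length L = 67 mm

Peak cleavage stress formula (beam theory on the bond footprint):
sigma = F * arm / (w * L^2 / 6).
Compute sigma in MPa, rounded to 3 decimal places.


sigma = (888 * 46) / (34 * 4489 / 6)
= 40848 * 6 / 152626
= 245088 / 152626
= 1.606 MPa

1.606


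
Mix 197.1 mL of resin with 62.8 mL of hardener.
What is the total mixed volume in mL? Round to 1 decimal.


Total = 197.1 + 62.8 = 259.9 mL

259.9


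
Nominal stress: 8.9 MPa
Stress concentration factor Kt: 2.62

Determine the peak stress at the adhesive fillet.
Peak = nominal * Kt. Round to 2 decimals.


Peak stress = 8.9 * 2.62
= 23.32 MPa

23.32


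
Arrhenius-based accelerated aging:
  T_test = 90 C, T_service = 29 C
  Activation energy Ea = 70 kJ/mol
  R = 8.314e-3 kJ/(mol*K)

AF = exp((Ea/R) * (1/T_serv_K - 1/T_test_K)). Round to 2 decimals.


T_test_K = 363.15, T_serv_K = 302.15
AF = exp((70/8.314e-3) * (1/302.15 - 1/363.15))
= 107.84

107.84


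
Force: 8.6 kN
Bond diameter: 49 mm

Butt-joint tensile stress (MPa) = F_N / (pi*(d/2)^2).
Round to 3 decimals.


F_N = 8.6 * 1000 = 8600.0 N
A = pi*(24.5)^2 = 1885.7410 mm^2
stress = 8600.0 / 1885.7410 = 4.561 MPa

4.561


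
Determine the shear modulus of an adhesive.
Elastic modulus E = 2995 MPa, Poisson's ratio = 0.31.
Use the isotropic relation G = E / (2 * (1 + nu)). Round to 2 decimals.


G = 2995 / (2*(1+0.31)) = 2995 / 2.62
= 1143.13 MPa

1143.13


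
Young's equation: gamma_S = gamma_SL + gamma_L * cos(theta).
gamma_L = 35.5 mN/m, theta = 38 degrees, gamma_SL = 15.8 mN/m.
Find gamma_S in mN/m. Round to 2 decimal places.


cos(38 deg) = 0.788011
gamma_S = 15.8 + 35.5 * 0.788011
= 43.77 mN/m

43.77


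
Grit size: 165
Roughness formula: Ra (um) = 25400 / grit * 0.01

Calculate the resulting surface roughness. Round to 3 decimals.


Ra = 25400 / 165 * 0.01
= 1.539 um

1.539


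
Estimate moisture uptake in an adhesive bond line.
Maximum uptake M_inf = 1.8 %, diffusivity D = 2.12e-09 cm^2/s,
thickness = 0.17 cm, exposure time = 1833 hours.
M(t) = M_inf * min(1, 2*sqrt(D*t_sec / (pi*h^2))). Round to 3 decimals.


Convert time: 1833 h = 6598800 s
ratio = min(1, 2*sqrt(2.12e-09*6598800/(pi*0.17^2)))
= 0.785067
M(t) = 1.8 * 0.785067 = 1.413%

1.413


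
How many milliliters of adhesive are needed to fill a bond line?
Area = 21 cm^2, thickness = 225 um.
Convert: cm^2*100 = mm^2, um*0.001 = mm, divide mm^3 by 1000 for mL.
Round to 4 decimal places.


= (21 * 100) * (225 * 0.001) / 1000
= 0.4725 mL

0.4725


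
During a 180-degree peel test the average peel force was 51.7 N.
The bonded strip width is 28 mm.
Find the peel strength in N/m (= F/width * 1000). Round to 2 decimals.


Peel strength = F/width * 1000
= 51.7 / 28 * 1000
= 1846.43 N/m

1846.43


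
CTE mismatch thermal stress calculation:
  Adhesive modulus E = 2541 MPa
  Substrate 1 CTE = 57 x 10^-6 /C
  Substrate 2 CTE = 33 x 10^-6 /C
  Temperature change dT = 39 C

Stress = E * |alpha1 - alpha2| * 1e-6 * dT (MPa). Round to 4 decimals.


delta_alpha = |57 - 33| = 24 x 10^-6/C
Stress = 2541 * 24e-6 * 39
= 2.3784 MPa

2.3784


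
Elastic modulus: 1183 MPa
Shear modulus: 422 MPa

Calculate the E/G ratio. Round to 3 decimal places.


E / G = 1183 / 422 = 2.803

2.803


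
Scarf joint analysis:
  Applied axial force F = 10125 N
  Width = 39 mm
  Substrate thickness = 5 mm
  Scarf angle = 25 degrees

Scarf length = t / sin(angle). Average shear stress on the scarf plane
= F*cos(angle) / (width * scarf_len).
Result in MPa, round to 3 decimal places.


Scarf length = 5 / sin(25 deg) = 11.8310 mm
cos(25 deg) = 0.906308
Shear = 10125 * 0.906308 / (39 * 11.8310)
= 19.888 MPa

19.888


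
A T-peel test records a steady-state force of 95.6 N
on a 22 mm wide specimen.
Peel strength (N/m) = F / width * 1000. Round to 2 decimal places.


Peel strength = 95.6 / 22 * 1000
= 4345.45 N/m

4345.45


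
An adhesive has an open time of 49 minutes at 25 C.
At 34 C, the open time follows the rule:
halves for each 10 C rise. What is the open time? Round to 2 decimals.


Factor = 2^((34-25)/10) = 1.8661
Open time = 49 / 1.8661 = 26.26 min

26.26


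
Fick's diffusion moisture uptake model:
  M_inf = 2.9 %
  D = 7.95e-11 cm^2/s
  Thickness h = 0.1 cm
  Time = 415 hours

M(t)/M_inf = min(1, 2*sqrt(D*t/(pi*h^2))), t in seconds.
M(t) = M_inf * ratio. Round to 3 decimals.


t_sec = 415 * 3600 = 1494000
ratio = 2*sqrt(7.95e-11*1494000/(pi*0.1^2))
= min(1, 0.122974)
= 0.122974
M(t) = 2.9 * 0.122974 = 0.357 %

0.357


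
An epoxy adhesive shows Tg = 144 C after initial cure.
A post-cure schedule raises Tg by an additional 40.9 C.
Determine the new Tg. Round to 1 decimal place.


New Tg = 144 + 40.9
= 184.9 C

184.9


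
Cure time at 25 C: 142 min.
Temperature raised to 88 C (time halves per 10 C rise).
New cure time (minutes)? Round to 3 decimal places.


Acceleration factor = 2^(63/10) = 78.7932
New time = 142 / 78.7932 = 1.802 min

1.802


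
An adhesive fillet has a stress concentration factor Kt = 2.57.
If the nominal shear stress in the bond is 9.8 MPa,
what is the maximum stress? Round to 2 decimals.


Max stress = 9.8 * 2.57 = 25.19 MPa

25.19


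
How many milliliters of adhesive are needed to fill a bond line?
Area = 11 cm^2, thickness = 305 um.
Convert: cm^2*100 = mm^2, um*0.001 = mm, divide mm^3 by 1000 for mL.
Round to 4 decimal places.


= (11 * 100) * (305 * 0.001) / 1000
= 0.3355 mL

0.3355


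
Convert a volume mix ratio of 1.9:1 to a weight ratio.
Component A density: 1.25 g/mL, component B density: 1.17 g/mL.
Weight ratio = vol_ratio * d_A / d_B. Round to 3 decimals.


= 1.9 * 1.25 / 1.17 = 2.030

2.030


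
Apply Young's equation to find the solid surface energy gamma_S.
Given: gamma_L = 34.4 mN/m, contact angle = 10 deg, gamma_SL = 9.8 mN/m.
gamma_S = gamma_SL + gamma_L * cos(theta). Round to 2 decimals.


theta_rad = 10 * pi/180 = 0.174533
gamma_S = 9.8 + 34.4 * cos(0.174533)
= 43.68 mN/m

43.68


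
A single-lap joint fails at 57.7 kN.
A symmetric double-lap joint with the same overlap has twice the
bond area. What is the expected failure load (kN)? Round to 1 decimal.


Double-lap load = 2 * 57.7 = 115.4 kN

115.4


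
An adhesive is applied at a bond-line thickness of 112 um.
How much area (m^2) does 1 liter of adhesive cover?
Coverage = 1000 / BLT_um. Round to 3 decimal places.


Coverage = 1000 / 112 = 8.929 m^2

8.929


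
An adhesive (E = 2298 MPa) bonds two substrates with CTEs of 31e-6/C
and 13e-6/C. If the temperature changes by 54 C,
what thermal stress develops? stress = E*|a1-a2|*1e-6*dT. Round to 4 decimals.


Stress = 2298 * |31 - 13| * 1e-6 * 54
= 2.2337 MPa

2.2337


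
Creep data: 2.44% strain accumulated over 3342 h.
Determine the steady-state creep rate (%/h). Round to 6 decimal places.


Rate = 2.44 / 3342 = 0.000730 %/h

0.000730


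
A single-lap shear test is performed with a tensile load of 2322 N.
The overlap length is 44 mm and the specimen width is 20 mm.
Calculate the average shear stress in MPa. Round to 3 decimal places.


Shear stress = F / (overlap * width)
= 2322 / (44 * 20)
= 2322 / 880
= 2.639 MPa

2.639


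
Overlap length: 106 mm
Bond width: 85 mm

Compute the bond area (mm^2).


Bond area = 106 * 85 = 9010 mm^2

9010


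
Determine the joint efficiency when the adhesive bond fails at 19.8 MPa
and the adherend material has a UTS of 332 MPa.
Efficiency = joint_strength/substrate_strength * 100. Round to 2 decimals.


Joint efficiency = 19.8 / 332 * 100
= 5.96%

5.96


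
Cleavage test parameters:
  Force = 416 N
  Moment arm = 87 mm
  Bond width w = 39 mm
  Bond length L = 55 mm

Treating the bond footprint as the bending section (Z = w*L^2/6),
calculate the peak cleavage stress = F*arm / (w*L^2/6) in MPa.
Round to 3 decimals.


M = 416 * 87 = 36192 N*mm
Z = 39 * 55^2 / 6 = 117975 / 6 mm^3
sigma = M / Z = 6 * 36192 / 117975 = 217152 / 117975
= 1.841 MPa

1.841


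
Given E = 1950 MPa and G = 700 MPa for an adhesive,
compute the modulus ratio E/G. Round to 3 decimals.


E/G ratio = 1950 / 700 = 2.786

2.786


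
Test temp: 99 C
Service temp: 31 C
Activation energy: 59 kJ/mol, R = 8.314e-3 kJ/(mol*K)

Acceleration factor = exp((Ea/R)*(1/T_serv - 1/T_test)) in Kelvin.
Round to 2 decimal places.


AF = exp((59/0.008314)*(1/304.15 - 1/372.15))
= 71.04

71.04


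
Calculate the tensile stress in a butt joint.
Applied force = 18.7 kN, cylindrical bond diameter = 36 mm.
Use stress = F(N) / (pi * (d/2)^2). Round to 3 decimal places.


A = pi * 18.0^2 = 1017.8760 mm^2
sigma = 18700.0 / 1017.8760 = 18.372 MPa

18.372


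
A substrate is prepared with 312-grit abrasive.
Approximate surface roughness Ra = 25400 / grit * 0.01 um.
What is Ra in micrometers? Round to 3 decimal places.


Ra = 25400 / 312 * 0.01 = 0.814 um

0.814


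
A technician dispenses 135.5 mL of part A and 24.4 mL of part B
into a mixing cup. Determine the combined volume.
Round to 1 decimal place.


Combined volume = 135.5 + 24.4
= 159.9 mL

159.9


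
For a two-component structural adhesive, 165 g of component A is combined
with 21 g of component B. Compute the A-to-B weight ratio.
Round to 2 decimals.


Weight ratio A:B = 165 / 21
= 7.86

7.86


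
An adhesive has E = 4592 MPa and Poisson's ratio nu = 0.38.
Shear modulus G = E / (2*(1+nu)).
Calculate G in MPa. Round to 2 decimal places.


G = 4592 / (2*(1+0.38))
= 4592 / 2.76
= 1663.77 MPa

1663.77


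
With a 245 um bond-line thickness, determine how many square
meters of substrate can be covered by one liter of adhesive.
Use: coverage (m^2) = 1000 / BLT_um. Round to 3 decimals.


Coverage = 1000 / 245 = 4.082 m^2

4.082


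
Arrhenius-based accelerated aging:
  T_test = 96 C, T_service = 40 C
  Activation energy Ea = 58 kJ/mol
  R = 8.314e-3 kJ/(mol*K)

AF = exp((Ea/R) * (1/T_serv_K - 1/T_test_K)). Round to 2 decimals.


T_test_K = 369.15, T_serv_K = 313.15
AF = exp((58/8.314e-3) * (1/313.15 - 1/369.15))
= 29.36

29.36


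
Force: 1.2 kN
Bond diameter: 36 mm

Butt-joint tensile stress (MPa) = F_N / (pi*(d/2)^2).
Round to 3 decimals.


F_N = 1.2 * 1000 = 1200.0 N
A = pi*(18.0)^2 = 1017.8760 mm^2
stress = 1200.0 / 1017.8760 = 1.179 MPa

1.179


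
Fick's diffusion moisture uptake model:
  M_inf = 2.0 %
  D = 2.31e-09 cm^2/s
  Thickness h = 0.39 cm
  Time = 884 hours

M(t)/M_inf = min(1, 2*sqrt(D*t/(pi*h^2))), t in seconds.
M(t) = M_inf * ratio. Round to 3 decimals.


t_sec = 884 * 3600 = 3182400
ratio = 2*sqrt(2.31e-09*3182400/(pi*0.39^2))
= min(1, 0.248070)
= 0.248070
M(t) = 2.0 * 0.248070 = 0.496 %

0.496


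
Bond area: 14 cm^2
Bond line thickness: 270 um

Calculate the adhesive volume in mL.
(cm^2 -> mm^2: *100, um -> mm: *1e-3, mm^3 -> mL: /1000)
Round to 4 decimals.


V = 14*100 * 270*1e-3 / 1000
= 0.3780 mL

0.3780


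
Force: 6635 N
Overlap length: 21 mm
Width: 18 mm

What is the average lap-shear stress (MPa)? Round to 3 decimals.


Average shear stress = F / (overlap * width)
= 6635 / (21 * 18)
= 17.553 MPa

17.553


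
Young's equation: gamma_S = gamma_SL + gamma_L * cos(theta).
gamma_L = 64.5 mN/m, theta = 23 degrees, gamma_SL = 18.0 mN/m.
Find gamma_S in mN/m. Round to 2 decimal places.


cos(23 deg) = 0.920505
gamma_S = 18.0 + 64.5 * 0.920505
= 77.37 mN/m

77.37


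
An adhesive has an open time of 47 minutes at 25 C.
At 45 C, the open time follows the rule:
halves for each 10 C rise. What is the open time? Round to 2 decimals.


Factor = 2^((45-25)/10) = 4.0000
Open time = 47 / 4.0000 = 11.75 min

11.75


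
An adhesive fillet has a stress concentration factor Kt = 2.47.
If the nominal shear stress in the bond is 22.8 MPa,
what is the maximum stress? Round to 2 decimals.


Max stress = 22.8 * 2.47 = 56.32 MPa

56.32


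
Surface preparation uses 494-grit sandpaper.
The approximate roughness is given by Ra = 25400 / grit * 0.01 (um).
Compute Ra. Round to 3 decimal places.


Ra = 25400 / 494 * 0.01
= 254 / 494
= 0.514 um

0.514


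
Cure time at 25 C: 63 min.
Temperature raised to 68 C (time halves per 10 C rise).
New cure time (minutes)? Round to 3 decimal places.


Acceleration factor = 2^(43/10) = 19.6983
New time = 63 / 19.6983 = 3.198 min

3.198


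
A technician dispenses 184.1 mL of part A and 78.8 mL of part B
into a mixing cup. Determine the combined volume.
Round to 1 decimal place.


Combined volume = 184.1 + 78.8
= 262.9 mL

262.9


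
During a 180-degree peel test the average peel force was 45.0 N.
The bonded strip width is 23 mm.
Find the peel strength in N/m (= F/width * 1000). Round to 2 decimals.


Peel strength = F/width * 1000
= 45.0 / 23 * 1000
= 1956.52 N/m

1956.52


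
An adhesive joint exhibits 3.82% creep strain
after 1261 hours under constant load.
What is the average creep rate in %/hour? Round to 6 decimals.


Creep rate = strain / time
= 3.82 / 1261
= 0.003029 %/h

0.003029


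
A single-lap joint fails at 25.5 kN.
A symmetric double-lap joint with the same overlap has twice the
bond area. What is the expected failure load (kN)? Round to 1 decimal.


Double-lap load = 2 * 25.5 = 51.0 kN

51.0


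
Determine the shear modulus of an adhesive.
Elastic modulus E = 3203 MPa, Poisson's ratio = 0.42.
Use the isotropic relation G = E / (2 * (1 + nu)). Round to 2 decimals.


G = 3203 / (2*(1+0.42)) = 3203 / 2.84
= 1127.82 MPa

1127.82


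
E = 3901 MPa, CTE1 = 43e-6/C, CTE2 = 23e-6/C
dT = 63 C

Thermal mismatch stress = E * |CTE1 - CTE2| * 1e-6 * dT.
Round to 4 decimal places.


= 3901 * 20e-6 * 63
= 4.9153 MPa

4.9153


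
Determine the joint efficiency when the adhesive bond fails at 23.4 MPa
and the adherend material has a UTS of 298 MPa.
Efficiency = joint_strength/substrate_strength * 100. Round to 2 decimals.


Joint efficiency = 23.4 / 298 * 100
= 7.85%

7.85


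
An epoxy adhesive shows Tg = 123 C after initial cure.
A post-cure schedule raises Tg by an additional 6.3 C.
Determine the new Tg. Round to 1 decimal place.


New Tg = 123 + 6.3
= 129.3 C

129.3


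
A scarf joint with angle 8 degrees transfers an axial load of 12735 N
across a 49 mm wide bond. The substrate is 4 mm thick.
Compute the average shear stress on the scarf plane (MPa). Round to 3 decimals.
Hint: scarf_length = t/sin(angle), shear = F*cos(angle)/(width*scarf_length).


scarf_length = 4 / sin(8 deg) = 28.7412 mm
cos(8 deg) = 0.990268
shear stress = 12735 * 0.990268 / (49 * 28.7412)
= 8.955 MPa

8.955


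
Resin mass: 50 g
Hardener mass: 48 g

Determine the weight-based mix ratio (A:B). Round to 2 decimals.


Ratio = 50 / 48 = 1.04

1.04


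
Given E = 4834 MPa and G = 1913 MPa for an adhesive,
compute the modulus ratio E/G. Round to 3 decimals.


E/G ratio = 4834 / 1913 = 2.527

2.527


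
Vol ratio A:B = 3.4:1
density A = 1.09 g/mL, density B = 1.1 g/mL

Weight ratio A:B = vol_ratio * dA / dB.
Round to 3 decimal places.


Weight ratio = 3.4 * 1.09 / 1.1
= 3.369

3.369


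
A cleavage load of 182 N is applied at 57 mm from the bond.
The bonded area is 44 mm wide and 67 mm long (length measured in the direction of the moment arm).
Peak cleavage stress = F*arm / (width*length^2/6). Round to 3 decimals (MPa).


Moment = 182 * 57 = 10374 N*mm
Section modulus = 44 * 4489 / 6 = 197516 / 6 mm^3
Stress = 10374 / (197516 / 6) = 62244 / 197516
= 0.315 MPa

0.315


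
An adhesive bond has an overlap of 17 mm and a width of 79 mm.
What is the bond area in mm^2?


Bond area = overlap * width
= 17 * 79
= 1343 mm^2

1343


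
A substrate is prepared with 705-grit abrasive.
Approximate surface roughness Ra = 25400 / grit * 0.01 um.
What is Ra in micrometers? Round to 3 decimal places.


Ra = 25400 / 705 * 0.01 = 0.360 um

0.360


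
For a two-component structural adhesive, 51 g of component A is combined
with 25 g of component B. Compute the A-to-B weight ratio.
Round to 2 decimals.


Weight ratio A:B = 51 / 25
= 2.04

2.04


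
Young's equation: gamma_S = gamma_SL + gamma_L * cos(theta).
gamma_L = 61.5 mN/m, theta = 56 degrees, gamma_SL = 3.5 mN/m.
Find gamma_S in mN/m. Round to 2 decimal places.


cos(56 deg) = 0.559193
gamma_S = 3.5 + 61.5 * 0.559193
= 37.89 mN/m

37.89


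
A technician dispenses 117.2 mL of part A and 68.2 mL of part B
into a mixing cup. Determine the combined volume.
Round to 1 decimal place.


Combined volume = 117.2 + 68.2
= 185.4 mL

185.4


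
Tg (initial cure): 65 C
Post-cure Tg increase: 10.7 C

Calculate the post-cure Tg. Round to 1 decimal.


Post-cure Tg = 65 + 10.7 = 75.7 C

75.7


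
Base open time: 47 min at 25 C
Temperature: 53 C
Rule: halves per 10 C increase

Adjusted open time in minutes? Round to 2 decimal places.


Acceleration = 2^((53-25)/10) = 6.9644
Open time = 47 / 6.9644 = 6.75 min

6.75


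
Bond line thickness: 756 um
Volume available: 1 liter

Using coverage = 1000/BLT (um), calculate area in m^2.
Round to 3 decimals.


1 L = 1e6 mm^3, thickness = 756 um = 0.756 mm
Area = 1e6 / 0.756 mm^2 = (1e6 / 0.756) / 1e6 m^2 = 1000 / 756 m^2
= 1.323 m^2

1.323


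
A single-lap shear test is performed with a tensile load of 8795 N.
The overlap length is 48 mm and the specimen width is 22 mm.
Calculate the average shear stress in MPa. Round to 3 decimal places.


Shear stress = F / (overlap * width)
= 8795 / (48 * 22)
= 8795 / 1056
= 8.329 MPa

8.329


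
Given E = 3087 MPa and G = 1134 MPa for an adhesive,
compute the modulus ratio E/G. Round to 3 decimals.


E/G ratio = 3087 / 1134 = 2.722

2.722


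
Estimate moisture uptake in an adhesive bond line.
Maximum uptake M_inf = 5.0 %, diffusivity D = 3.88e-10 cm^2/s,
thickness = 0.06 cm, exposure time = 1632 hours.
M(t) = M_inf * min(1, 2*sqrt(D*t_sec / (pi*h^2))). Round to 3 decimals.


Convert time: 1632 h = 5875200 s
ratio = min(1, 2*sqrt(3.88e-10*5875200/(pi*0.06^2)))
= 0.897906
M(t) = 5.0 * 0.897906 = 4.490%

4.490


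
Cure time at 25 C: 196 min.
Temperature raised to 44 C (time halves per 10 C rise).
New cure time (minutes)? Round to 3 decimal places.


Acceleration factor = 2^(19/10) = 3.7321
New time = 196 / 3.7321 = 52.517 min

52.517


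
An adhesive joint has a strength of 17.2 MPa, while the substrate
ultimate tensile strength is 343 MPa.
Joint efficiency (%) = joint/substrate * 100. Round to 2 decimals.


Efficiency = 17.2 / 343 * 100
= 5.01%

5.01


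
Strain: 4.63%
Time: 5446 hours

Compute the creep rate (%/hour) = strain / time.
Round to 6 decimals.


Creep rate = 4.63 / 5446
= 0.000850 %/h

0.000850


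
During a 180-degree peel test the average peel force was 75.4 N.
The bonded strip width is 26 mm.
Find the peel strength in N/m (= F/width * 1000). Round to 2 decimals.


Peel strength = F/width * 1000
= 75.4 / 26 * 1000
= 2900.00 N/m

2900.00


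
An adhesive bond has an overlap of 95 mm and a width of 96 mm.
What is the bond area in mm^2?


Bond area = overlap * width
= 95 * 96
= 9120 mm^2

9120


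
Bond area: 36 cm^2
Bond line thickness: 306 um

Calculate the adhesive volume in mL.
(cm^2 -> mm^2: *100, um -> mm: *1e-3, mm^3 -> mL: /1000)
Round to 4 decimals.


V = 36*100 * 306*1e-3 / 1000
= 1.1016 mL

1.1016


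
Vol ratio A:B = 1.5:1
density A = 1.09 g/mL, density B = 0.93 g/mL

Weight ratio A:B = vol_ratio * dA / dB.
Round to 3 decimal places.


Weight ratio = 1.5 * 1.09 / 0.93
= 1.758

1.758


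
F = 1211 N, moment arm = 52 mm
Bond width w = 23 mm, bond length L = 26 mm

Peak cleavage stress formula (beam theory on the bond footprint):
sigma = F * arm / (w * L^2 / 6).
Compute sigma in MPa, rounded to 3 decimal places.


sigma = (1211 * 52) / (23 * 676 / 6)
= 62972 * 6 / 15548
= 377832 / 15548
= 24.301 MPa

24.301


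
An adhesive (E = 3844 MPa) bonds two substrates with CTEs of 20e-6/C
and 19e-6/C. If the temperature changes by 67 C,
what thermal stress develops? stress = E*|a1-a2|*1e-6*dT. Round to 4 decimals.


Stress = 3844 * |20 - 19| * 1e-6 * 67
= 0.2575 MPa

0.2575


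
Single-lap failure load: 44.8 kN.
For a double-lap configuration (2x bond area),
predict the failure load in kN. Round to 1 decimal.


Failure load = 44.8 * 2 = 89.6 kN

89.6


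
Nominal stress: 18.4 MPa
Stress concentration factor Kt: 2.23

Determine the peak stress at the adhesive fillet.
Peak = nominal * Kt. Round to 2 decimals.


Peak stress = 18.4 * 2.23
= 41.03 MPa

41.03


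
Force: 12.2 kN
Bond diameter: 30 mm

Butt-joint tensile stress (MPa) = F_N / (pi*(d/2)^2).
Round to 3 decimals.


F_N = 12.2 * 1000 = 12200.0 N
A = pi*(15.0)^2 = 706.8583 mm^2
stress = 12200.0 / 706.8583 = 17.259 MPa

17.259


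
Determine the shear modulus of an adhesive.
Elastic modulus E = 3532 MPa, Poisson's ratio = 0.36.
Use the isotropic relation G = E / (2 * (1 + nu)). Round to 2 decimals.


G = 3532 / (2*(1+0.36)) = 3532 / 2.72
= 1298.53 MPa

1298.53


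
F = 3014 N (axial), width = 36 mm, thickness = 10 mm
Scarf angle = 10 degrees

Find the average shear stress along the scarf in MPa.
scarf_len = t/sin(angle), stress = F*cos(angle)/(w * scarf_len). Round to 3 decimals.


scarf_len = 10/sin(10 deg) = 57.5877
cos(10 deg) = 0.984808
stress = 3014*0.984808/(36*57.5877) = 1.432 MPa

1.432


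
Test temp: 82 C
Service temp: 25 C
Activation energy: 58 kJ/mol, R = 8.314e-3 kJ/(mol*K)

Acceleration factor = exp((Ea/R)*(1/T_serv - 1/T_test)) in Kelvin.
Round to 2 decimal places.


AF = exp((58/0.008314)*(1/298.15 - 1/355.15))
= 42.75

42.75


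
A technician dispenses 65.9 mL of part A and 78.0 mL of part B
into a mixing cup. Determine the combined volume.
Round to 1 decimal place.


Combined volume = 65.9 + 78.0
= 143.9 mL

143.9


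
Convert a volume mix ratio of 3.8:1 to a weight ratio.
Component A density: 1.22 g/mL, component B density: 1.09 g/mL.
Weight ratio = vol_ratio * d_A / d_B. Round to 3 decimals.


= 3.8 * 1.22 / 1.09 = 4.253

4.253


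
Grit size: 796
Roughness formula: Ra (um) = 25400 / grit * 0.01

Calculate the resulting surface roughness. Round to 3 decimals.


Ra = 25400 / 796 * 0.01
= 0.319 um

0.319


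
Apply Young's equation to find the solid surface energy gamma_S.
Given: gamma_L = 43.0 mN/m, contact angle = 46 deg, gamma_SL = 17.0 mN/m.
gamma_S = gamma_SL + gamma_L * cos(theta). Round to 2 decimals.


theta_rad = 46 * pi/180 = 0.802851
gamma_S = 17.0 + 43.0 * cos(0.802851)
= 46.87 mN/m

46.87


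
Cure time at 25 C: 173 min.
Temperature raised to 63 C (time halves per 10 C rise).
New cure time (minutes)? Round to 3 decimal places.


Acceleration factor = 2^(38/10) = 13.9288
New time = 173 / 13.9288 = 12.420 min

12.420


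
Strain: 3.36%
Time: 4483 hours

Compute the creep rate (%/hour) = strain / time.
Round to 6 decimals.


Creep rate = 3.36 / 4483
= 0.000749 %/h

0.000749


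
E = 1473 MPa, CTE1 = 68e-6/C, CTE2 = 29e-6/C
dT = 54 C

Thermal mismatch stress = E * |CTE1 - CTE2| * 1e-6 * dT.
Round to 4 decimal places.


= 1473 * 39e-6 * 54
= 3.1021 MPa

3.1021


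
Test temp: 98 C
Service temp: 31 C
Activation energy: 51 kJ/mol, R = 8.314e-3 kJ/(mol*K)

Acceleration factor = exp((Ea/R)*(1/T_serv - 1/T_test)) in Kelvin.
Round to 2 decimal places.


AF = exp((51/0.008314)*(1/304.15 - 1/371.15))
= 38.12

38.12


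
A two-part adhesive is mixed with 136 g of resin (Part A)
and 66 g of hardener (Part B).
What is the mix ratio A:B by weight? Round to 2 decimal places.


Mix ratio = mass_A / mass_B
= 136 / 66
= 2.06

2.06


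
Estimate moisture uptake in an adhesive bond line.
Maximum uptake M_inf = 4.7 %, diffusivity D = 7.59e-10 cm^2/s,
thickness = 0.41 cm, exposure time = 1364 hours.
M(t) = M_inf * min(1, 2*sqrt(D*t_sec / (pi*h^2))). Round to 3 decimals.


Convert time: 1364 h = 4910400 s
ratio = min(1, 2*sqrt(7.59e-10*4910400/(pi*0.41^2)))
= 0.168016
M(t) = 4.7 * 0.168016 = 0.790%

0.790


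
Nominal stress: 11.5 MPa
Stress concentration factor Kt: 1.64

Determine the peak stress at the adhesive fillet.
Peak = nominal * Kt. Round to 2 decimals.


Peak stress = 11.5 * 1.64
= 18.86 MPa

18.86


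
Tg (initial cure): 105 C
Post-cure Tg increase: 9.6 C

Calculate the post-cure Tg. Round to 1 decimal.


Post-cure Tg = 105 + 9.6 = 114.6 C

114.6


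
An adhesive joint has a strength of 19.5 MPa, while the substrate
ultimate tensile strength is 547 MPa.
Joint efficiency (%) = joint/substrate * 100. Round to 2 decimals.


Efficiency = 19.5 / 547 * 100
= 3.56%

3.56


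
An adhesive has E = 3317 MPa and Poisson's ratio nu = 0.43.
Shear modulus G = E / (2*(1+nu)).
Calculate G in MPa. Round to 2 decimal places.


G = 3317 / (2*(1+0.43))
= 3317 / 2.86
= 1159.79 MPa

1159.79


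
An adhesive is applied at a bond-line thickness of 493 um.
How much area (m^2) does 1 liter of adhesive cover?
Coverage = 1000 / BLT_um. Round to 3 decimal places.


Coverage = 1000 / 493 = 2.028 m^2

2.028


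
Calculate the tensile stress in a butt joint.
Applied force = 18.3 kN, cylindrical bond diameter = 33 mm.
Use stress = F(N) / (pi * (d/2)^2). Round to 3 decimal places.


A = pi * 16.5^2 = 855.2986 mm^2
sigma = 18300.0 / 855.2986 = 21.396 MPa

21.396


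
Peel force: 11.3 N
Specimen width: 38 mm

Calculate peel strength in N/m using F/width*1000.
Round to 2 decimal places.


Peel strength = 11.3 / 38 * 1000 = 297.37 N/m

297.37


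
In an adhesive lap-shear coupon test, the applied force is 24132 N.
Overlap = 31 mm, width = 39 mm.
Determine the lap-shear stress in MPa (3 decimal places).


stress = F / (overlap * width)
= 24132 / (31 * 39)
= 19.960 MPa

19.960


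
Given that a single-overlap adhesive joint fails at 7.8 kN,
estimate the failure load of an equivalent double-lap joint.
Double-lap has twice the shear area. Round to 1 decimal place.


Double-lap factor = 2
Expected load = 7.8 * 2 = 15.6 kN

15.6


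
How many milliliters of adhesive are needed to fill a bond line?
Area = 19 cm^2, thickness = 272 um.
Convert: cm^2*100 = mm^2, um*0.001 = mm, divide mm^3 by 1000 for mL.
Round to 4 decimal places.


= (19 * 100) * (272 * 0.001) / 1000
= 0.5168 mL

0.5168


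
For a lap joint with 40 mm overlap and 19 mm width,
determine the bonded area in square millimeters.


Area = 40 * 19 = 760 mm^2

760


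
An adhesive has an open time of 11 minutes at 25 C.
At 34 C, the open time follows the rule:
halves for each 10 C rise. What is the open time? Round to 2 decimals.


Factor = 2^((34-25)/10) = 1.8661
Open time = 11 / 1.8661 = 5.89 min

5.89


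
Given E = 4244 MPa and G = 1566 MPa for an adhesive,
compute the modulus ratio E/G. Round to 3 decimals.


E/G ratio = 4244 / 1566 = 2.710

2.710


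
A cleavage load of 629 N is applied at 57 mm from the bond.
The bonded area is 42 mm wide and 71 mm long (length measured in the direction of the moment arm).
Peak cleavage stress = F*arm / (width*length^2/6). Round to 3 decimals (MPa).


Moment = 629 * 57 = 35853 N*mm
Section modulus = 42 * 5041 / 6 = 211722 / 6 mm^3
Stress = 35853 / (211722 / 6) = 215118 / 211722
= 1.016 MPa

1.016


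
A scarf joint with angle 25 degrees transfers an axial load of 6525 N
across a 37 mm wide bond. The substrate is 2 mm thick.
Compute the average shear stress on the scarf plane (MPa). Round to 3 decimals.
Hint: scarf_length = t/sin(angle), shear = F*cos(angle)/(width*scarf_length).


scarf_length = 2 / sin(25 deg) = 4.7324 mm
cos(25 deg) = 0.906308
shear stress = 6525 * 0.906308 / (37 * 4.7324)
= 33.773 MPa

33.773


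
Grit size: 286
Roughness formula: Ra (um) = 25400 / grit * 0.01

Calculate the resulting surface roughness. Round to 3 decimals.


Ra = 25400 / 286 * 0.01
= 0.888 um

0.888


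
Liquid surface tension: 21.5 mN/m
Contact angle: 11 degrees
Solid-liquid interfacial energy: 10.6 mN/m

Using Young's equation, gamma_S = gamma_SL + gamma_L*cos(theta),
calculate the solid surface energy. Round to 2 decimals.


gamma_S = 10.6 + 21.5 * cos(11)
= 31.70 mN/m

31.70


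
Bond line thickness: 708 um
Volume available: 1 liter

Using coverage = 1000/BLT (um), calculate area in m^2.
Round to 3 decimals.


1 L = 1e6 mm^3, thickness = 708 um = 0.708 mm
Area = 1e6 / 0.708 mm^2 = (1e6 / 0.708) / 1e6 m^2 = 1000 / 708 m^2
= 1.412 m^2

1.412


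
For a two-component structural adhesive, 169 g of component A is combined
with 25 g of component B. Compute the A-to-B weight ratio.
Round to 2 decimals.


Weight ratio A:B = 169 / 25
= 6.76

6.76


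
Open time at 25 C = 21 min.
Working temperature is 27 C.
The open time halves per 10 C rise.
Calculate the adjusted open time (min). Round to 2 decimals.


factor = 2^((27 - 25) / 10) = 1.1487
ot = 21 / 1.1487 = 18.28 min

18.28


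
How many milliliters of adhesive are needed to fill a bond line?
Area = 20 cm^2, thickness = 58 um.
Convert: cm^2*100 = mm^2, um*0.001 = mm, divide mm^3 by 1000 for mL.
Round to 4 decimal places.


= (20 * 100) * (58 * 0.001) / 1000
= 0.1160 mL

0.1160


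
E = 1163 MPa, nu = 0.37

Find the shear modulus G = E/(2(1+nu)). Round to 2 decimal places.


G = 1163 / (2 * 1.37)
= 424.45 MPa

424.45


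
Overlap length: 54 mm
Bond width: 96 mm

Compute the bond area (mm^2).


Bond area = 54 * 96 = 5184 mm^2

5184


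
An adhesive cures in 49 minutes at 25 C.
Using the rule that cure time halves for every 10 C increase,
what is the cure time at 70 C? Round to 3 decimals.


Factor = 2^((70 - 25) / 10) = 22.6274
Cure time = 49 / 22.6274
= 2.166 minutes

2.166


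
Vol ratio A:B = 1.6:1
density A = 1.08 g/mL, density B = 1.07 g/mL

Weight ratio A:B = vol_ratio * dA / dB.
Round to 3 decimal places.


Weight ratio = 1.6 * 1.08 / 1.07
= 1.615

1.615


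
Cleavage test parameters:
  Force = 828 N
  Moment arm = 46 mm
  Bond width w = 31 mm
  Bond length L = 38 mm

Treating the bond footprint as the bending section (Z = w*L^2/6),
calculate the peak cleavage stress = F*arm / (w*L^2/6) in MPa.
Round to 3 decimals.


M = 828 * 46 = 38088 N*mm
Z = 31 * 38^2 / 6 = 44764 / 6 mm^3
sigma = M / Z = 6 * 38088 / 44764 = 228528 / 44764
= 5.105 MPa

5.105


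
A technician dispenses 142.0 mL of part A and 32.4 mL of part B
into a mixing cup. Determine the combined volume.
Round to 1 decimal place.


Combined volume = 142.0 + 32.4
= 174.4 mL

174.4


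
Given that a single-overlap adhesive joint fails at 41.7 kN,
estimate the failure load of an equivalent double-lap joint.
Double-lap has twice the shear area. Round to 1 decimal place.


Double-lap factor = 2
Expected load = 41.7 * 2 = 83.4 kN

83.4


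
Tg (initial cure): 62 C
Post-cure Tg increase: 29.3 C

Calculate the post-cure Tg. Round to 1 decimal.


Post-cure Tg = 62 + 29.3 = 91.3 C

91.3


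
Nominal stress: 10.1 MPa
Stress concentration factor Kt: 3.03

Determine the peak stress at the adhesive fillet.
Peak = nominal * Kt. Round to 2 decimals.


Peak stress = 10.1 * 3.03
= 30.60 MPa

30.60


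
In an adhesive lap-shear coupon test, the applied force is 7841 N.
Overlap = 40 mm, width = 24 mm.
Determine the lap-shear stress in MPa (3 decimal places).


stress = F / (overlap * width)
= 7841 / (40 * 24)
= 8.168 MPa

8.168


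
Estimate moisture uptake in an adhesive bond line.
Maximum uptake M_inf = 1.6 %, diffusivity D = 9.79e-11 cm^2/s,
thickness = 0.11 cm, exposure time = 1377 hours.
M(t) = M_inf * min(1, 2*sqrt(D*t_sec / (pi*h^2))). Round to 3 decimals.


Convert time: 1377 h = 4957200 s
ratio = min(1, 2*sqrt(9.79e-11*4957200/(pi*0.11^2)))
= 0.225981
M(t) = 1.6 * 0.225981 = 0.362%

0.362


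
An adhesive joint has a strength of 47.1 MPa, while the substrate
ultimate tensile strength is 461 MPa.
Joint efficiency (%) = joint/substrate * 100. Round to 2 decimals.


Efficiency = 47.1 / 461 * 100
= 10.22%

10.22
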